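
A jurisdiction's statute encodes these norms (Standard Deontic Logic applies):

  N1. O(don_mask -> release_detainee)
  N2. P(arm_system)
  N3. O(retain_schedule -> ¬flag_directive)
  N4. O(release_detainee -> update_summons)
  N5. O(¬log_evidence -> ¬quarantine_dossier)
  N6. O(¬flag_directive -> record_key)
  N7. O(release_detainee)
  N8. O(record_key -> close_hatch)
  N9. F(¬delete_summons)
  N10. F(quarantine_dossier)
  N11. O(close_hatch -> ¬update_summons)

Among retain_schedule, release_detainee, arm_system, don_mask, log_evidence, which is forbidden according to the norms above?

Premise 7 gives O(release_detainee).
From O(release_detainee) and premise 4, O(release_detainee -> update_summons), we obtain O(update_summons).
Premise 11 is O(close_hatch -> ¬update_summons); contrapositively O(update_summons -> ¬close_hatch). Since O(update_summons) holds, K gives O(¬close_hatch).
The contrapositive of premise 8 (O(record_key -> close_hatch)) is O(¬close_hatch -> ¬record_key), and O(¬close_hatch) is already established, so O(¬record_key).
Premise 6, O(¬flag_directive -> record_key), contraposes to O(¬record_key -> flag_directive); with O(¬record_key) we get O(flag_directive).
The contrapositive of premise 3 (O(retain_schedule -> ¬flag_directive)) is O(flag_directive -> ¬retain_schedule), and O(flag_directive) is already established, so O(¬retain_schedule).
So O(¬retain_schedule) holds, i.e. retain_schedule is forbidden. None of the other listed options is forbidden under the premises.

retain_schedule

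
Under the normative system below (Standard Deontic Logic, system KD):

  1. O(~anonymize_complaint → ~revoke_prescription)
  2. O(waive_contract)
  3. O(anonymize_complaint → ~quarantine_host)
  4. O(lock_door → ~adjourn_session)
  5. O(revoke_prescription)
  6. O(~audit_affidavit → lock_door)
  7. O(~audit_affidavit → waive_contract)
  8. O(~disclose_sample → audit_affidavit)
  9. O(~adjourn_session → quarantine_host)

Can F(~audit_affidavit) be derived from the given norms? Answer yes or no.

Premise 5 gives O(revoke_prescription).
Premise 1 is O(~anonymize_complaint → ~revoke_prescription); contrapositively O(revoke_prescription → anonymize_complaint). Since O(revoke_prescription) holds, K gives O(anonymize_complaint).
Premise 3 is O(anonymize_complaint → ~quarantine_host); since O(anonymize_complaint), deontic closure gives O(~quarantine_host).
Premise 9, O(~adjourn_session → quarantine_host), contraposes to O(~quarantine_host → adjourn_session); with O(~quarantine_host) we get O(adjourn_session).
The contrapositive of premise 4 (O(lock_door → ~adjourn_session)) is O(adjourn_session → ~lock_door), and O(adjourn_session) is already established, so O(~lock_door).
Premise 6, O(~audit_affidavit → lock_door), contraposes to O(~lock_door → audit_affidavit); with O(~lock_door) we get O(audit_affidavit).
Premises 2, 7, 8 do not contribute to this derivation.
So O(audit_affidavit) holds, i.e. F(~audit_affidavit). The claim follows.

Yes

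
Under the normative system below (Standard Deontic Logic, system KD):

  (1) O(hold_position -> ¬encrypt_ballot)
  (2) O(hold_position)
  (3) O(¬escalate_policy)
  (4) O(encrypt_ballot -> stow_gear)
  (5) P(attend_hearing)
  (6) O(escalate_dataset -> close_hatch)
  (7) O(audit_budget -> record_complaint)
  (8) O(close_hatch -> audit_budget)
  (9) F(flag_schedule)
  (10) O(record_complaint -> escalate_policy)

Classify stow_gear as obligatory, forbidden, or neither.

Neither

Premise 4 is O(encrypt_ballot -> stow_gear), but O(encrypt_ballot) is not derivable from the premises, so it does not yield O(stow_gear).
No premise or chain of K-axiom applications forces O(stow_gear), and none forces O(¬stow_gear). So stow_gear is neither obligatory nor forbidden under these norms.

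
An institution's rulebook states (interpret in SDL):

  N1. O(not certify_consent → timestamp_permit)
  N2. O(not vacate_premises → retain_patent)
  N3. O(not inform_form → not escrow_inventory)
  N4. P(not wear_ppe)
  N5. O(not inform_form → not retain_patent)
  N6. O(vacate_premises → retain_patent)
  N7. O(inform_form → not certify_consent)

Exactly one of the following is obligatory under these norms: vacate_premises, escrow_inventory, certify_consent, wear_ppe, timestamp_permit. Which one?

Premises 2 and 6 cover both cases: O(not vacate_premises → retain_patent) and O(vacate_premises → retain_patent). Since not vacate_premises ∨ vacate_premises is a tautology, O(retain_patent) follows.
Premise 5, O(not inform_form → not retain_patent), contraposes to O(retain_patent → inform_form); with O(retain_patent) we get O(inform_form).
Applying K to premise 7 (O(inform_form → not certify_consent)) and O(inform_form) yields O(not certify_consent).
With premise 1, O(not certify_consent → timestamp_permit), the K-axiom yields O(timestamp_permit).
So O(timestamp_permit) holds — timestamp_permit is obligatory. None of the other listed options is made obligatory by any chain of premises.

timestamp_permit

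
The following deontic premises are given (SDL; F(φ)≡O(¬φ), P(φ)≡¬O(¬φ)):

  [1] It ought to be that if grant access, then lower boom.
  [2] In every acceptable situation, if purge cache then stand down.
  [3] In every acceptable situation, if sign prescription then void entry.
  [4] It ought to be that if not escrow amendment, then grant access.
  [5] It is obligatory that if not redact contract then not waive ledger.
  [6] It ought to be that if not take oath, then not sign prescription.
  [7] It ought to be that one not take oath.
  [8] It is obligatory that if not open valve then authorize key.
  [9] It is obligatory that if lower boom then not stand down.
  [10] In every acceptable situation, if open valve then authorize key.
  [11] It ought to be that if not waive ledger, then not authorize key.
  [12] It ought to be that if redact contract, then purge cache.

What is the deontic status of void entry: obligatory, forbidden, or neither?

Premise 3 is O(sign_prescription → void_entry), but O(sign_prescription) is not derivable from the premises, so it does not yield O(void_entry).
No premise or chain of K-axiom applications forces O(void_entry), and none forces O(¬void_entry). So void_entry is neither obligatory nor forbidden under these norms.

Neither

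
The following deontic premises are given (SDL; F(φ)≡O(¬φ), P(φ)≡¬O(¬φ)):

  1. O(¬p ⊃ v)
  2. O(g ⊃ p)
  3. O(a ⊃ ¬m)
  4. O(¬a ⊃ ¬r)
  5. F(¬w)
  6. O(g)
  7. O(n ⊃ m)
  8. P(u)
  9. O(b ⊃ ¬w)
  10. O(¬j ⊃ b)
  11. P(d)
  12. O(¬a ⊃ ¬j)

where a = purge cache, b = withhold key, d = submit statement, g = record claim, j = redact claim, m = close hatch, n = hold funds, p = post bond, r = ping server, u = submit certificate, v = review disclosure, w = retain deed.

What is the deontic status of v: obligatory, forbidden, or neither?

Premise 1 is O(¬p ⊃ v), but O(¬p) is not derivable from the premises, so it does not yield O(v).
No premise or chain of K-axiom applications forces O(v), and none forces O(¬v). So v is neither obligatory nor forbidden under these norms.

Neither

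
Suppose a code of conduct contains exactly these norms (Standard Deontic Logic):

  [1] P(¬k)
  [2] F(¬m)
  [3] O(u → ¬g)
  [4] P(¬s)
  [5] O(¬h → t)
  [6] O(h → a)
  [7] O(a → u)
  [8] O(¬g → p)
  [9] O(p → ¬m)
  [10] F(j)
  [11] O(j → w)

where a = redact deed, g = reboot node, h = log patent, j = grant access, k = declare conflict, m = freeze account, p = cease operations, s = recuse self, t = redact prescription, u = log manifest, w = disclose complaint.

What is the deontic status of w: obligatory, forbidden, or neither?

Premise 11 is O(j → w), but O(j) is not derivable from the premises, so it does not yield O(w).
No premise or chain of K-axiom applications forces O(w), and none forces O(¬w). So w is neither obligatory nor forbidden under these norms.

Neither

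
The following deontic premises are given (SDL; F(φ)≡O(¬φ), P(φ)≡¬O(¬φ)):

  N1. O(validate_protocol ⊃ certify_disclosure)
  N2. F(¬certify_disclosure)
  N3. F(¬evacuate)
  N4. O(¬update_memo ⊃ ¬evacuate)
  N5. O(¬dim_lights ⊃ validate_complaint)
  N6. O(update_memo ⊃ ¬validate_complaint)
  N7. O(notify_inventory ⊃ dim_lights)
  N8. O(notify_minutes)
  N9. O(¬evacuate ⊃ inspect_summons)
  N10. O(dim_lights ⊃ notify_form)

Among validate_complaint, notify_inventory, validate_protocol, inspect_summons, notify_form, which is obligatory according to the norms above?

F(¬evacuate) at premise 3 means O(evacuate).
The contrapositive of premise 4 (O(¬update_memo ⊃ ¬evacuate)) is O(evacuate ⊃ update_memo), and O(evacuate) is already established, so O(update_memo).
With premise 6, O(update_memo ⊃ ¬validate_complaint), the K-axiom yields O(¬validate_complaint).
Premise 5, O(¬dim_lights ⊃ validate_complaint), contraposes to O(¬validate_complaint ⊃ dim_lights); with O(¬validate_complaint) we get O(dim_lights).
With premise 10, O(dim_lights ⊃ notify_form), the K-axiom yields O(notify_form).
So O(notify_form) holds — notify_form is obligatory. None of the other listed options is made obligatory by any chain of premises.

notify_form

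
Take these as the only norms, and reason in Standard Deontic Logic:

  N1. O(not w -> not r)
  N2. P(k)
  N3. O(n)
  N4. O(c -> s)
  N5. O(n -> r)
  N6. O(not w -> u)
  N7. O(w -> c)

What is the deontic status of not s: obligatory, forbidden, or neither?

Premise 3 states O(n) outright.
Applying K to premise 5 (O(n -> r)) and O(n) yields O(r).
The contrapositive of premise 1 (O(not w -> not r)) is O(r -> w), and O(r) is already established, so O(w).
Premise 7 is O(w -> c); since O(w), deontic closure gives O(c).
Premise 4 is O(c -> s); since O(c), deontic closure gives O(s).
Premises 2, 6 do not contribute to this derivation.
Thus O(s), which is F(not s): not s is forbidden.

Forbidden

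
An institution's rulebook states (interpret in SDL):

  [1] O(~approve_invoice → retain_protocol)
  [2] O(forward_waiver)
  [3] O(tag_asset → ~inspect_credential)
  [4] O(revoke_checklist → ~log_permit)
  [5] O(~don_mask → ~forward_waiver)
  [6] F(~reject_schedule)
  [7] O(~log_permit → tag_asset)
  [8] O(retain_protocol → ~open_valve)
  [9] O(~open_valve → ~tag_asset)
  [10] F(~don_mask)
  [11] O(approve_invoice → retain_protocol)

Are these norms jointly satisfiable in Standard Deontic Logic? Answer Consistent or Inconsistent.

Premise 5 is O(~don_mask → ~forward_waiver), but O(~don_mask) is not derivable from the premises, so it does not yield O(~forward_waiver).
So O(~forward_waiver) is not derivable, and the apparent clash with O(forward_waiver) does not arise.
A world satisfying every obligation exists (e.g. approve_invoice=false, don_mask=true, forward_waiver=true, inspect_credential=false, log_permit=true, open_valve=false, reject_schedule=true, retain_protocol=true, revoke_checklist=false, tag_asset=false); no atom is both obligatory and forbidden, so the set is consistent.

Consistent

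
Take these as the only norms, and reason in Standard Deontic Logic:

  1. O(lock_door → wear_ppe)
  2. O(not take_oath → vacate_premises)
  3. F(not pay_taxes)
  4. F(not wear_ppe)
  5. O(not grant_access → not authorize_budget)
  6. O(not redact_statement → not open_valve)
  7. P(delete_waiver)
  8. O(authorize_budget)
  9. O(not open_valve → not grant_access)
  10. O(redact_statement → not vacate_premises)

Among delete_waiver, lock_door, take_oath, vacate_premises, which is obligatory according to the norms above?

Premise 8 gives O(authorize_budget).
The contrapositive of premise 5 (O(not grant_access → not authorize_budget)) is O(authorize_budget → grant_access), and O(authorize_budget) is already established, so O(grant_access).
Premise 9, O(not open_valve → not grant_access), contraposes to O(grant_access → open_valve); with O(grant_access) we get O(open_valve).
Premise 6 is O(not redact_statement → not open_valve); contrapositively O(open_valve → redact_statement). Since O(open_valve) holds, K gives O(redact_statement).
Applying K to premise 10 (O(redact_statement → not vacate_premises)) and O(redact_statement) yields O(not vacate_premises).
The contrapositive of premise 2 (O(not take_oath → vacate_premises)) is O(not vacate_premises → take_oath), and O(not vacate_premises) is already established, so O(take_oath).
So O(take_oath) holds — take_oath is obligatory. None of the other listed options is made obligatory by any chain of premises.

take_oath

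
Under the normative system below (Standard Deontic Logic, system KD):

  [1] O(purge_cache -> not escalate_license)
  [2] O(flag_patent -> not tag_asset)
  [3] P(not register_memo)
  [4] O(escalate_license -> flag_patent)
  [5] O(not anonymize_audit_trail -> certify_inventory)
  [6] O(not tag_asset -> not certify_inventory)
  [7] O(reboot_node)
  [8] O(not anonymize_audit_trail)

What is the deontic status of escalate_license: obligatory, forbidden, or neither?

Premise 8 gives O(not anonymize_audit_trail).
Premise 5 is O(not anonymize_audit_trail -> certify_inventory); since O(not anonymize_audit_trail), deontic closure gives O(certify_inventory).
Premise 6, O(not tag_asset -> not certify_inventory), contraposes to O(certify_inventory -> tag_asset); with O(certify_inventory) we get O(tag_asset).
Premise 2, O(flag_patent -> not tag_asset), contraposes to O(tag_asset -> not flag_patent); with O(tag_asset) we get O(not flag_patent).
Premise 4 is O(escalate_license -> flag_patent); contrapositively O(not flag_patent -> not escalate_license). Since O(not flag_patent) holds, K gives O(not escalate_license).
Premises 1, 3, 7 do not contribute to this derivation.
Thus O(not escalate_license), which is F(escalate_license): escalate_license is forbidden.

Forbidden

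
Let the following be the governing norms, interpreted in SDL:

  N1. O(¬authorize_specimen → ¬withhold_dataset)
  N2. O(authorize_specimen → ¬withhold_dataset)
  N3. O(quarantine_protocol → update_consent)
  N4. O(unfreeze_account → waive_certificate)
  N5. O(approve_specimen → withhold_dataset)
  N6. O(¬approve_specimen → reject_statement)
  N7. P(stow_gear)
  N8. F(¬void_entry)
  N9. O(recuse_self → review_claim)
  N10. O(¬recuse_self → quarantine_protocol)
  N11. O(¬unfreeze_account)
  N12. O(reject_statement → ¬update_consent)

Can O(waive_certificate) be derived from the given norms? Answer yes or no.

Premise 4 is O(unfreeze_account → waive_certificate), but O(unfreeze_account) is not derivable from the premises, so it does not yield O(waive_certificate).
No other premise forces O(waive_certificate). An ideal world satisfying every premise can still have waive_certificate false, so O(waive_certificate) is not derivable.

No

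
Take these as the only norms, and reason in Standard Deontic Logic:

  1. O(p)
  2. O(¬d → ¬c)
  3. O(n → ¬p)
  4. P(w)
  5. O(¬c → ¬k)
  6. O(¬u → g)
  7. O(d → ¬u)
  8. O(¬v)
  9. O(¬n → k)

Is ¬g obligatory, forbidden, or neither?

Forbidden

Premise 1 gives O(p).
Premise 3 is O(n → ¬p); contrapositively O(p → ¬n). Since O(p) holds, K gives O(¬n).
Premise 9 is O(¬n → k); since O(¬n), deontic closure gives O(k).
Premise 5, O(¬c → ¬k), contraposes to O(k → c); with O(k) we get O(c).
Premise 2, O(¬d → ¬c), contraposes to O(c → d); with O(c) we get O(d).
Premise 7 is O(d → ¬u); since O(d), deontic closure gives O(¬u).
From O(¬u) and premise 6, O(¬u → g), we obtain O(g).
Premises 4, 8 do not contribute to this derivation.
Thus O(g), which is F(¬g): ¬g is forbidden.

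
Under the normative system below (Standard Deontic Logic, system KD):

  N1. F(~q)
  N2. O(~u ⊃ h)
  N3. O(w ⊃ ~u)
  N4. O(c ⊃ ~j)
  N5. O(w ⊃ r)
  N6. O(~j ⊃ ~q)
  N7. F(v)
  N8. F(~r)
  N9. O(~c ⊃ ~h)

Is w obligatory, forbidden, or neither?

Premise 1, F(~q), is equivalent to O(q).
Premise 6, O(~j ⊃ ~q), contraposes to O(q ⊃ j); with O(q) we get O(j).
The contrapositive of premise 4 (O(c ⊃ ~j)) is O(j ⊃ ~c), and O(j) is already established, so O(~c).
From O(~c) and premise 9, O(~c ⊃ ~h), we obtain O(~h).
Premise 2, O(~u ⊃ h), contraposes to O(~h ⊃ u); with O(~h) we get O(u).
Premise 3, O(w ⊃ ~u), contraposes to O(u ⊃ ~w); with O(u) we get O(~w).
Premises 5, 7, 8 do not contribute to this derivation.
Thus O(~w), which is F(w): w is forbidden.

Forbidden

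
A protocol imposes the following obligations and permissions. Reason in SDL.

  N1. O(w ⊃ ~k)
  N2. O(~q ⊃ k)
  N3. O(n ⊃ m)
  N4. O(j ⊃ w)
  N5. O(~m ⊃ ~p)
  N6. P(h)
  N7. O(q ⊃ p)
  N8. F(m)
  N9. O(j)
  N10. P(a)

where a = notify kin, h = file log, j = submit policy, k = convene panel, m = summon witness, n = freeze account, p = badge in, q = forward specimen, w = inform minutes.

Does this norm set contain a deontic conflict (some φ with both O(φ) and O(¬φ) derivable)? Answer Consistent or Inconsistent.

Inconsistent

Premise 9 states O(j) outright.
From O(j) and premise 4, O(j ⊃ w), we obtain O(w).
With premise 1, O(w ⊃ ~k), the K-axiom yields O(~k).
The contrapositive of premise 2 (O(~q ⊃ k)) is O(~k ⊃ q), and O(~k) is already established, so O(q).
With premise 7, O(q ⊃ p), the K-axiom yields O(p).
The contrapositive of premise 5 (O(~m ⊃ ~p)) is O(p ⊃ m), and O(p) is already established, so O(m).
But premise 8, F(m), means O(~m).
We now have both O(m) and O(~m) — m is simultaneously obligatory and forbidden, violating the D-axiom.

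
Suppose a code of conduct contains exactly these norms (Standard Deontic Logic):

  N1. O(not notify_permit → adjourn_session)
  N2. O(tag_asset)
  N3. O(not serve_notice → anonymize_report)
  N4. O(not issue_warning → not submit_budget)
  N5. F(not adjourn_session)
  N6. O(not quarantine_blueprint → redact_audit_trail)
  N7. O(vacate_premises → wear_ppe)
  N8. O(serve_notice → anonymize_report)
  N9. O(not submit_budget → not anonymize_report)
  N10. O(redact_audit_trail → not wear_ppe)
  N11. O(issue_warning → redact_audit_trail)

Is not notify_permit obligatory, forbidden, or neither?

Premise 1 is O(not notify_permit → adjourn_session); even if O(adjourn_session) held, inferring O(not notify_permit) would be affirming the consequent — invalid.
No premise or chain of K-axiom applications forces O(not notify_permit), and none forces O(notify_permit). So not notify_permit is neither obligatory nor forbidden under these norms.

Neither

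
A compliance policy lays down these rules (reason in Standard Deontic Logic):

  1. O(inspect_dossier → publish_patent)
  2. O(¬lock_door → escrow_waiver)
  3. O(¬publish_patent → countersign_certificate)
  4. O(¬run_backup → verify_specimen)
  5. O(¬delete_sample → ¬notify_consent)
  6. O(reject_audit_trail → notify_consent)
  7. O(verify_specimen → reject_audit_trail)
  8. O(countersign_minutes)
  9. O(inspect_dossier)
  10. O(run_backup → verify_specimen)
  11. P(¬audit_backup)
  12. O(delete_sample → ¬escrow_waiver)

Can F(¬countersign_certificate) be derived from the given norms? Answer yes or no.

Premise 3 is O(¬publish_patent → countersign_certificate), but O(¬publish_patent) is not derivable from the premises, so it does not yield O(countersign_certificate).
No other premise forces O(countersign_certificate). An ideal world satisfying every premise can still have ¬countersign_certificate true, so F(¬countersign_certificate) is not derivable.

No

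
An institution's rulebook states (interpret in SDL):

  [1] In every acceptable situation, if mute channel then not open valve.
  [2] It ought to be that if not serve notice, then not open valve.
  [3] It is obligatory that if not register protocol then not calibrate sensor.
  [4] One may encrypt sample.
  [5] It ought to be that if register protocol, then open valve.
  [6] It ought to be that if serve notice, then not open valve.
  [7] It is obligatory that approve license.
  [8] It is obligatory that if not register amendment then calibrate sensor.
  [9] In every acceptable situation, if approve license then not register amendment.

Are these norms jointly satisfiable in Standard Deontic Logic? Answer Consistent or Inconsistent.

By case analysis on serve_notice: premise 6 gives O(serve_notice → ¬open_valve) and premise 2 gives O(¬serve_notice → ¬open_valve), so O(¬open_valve) either way.
Premise 5, O(register_protocol → open_valve), contraposes to O(¬open_valve → ¬register_protocol); with O(¬open_valve) we get O(¬register_protocol).
Premise 3 is O(¬register_protocol → ¬calibrate_sensor); since O(¬register_protocol), deontic closure gives O(¬calibrate_sensor).
Premise 8, O(¬register_amendment → calibrate_sensor), contraposes to O(¬calibrate_sensor → register_amendment); with O(¬calibrate_sensor) we get O(register_amendment).
Premise 9 is O(approve_license → ¬register_amendment); contrapositively O(register_amendment → ¬approve_license). Since O(register_amendment) holds, K gives O(¬approve_license).
Yet premise 7 states O(approve_license).
We now have both O(¬approve_license) and O(approve_license) — approve_license is simultaneously obligatory and forbidden, violating the D-axiom.

Inconsistent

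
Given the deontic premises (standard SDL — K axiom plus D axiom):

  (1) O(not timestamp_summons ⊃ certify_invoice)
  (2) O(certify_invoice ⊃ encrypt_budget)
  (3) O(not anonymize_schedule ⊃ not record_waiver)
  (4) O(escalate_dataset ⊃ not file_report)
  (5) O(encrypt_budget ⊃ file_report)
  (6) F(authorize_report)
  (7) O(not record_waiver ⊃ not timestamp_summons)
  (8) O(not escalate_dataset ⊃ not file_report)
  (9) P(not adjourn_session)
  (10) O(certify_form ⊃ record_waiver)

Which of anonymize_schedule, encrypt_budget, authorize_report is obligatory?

anonymize_schedule

Premises 8 and 4 cover both cases: O(not escalate_dataset ⊃ not file_report) and O(escalate_dataset ⊃ not file_report). Since not escalate_dataset ∨ escalate_dataset is a tautology, O(not file_report) follows.
The contrapositive of premise 5 (O(encrypt_budget ⊃ file_report)) is O(not file_report ⊃ not encrypt_budget), and O(not file_report) is already established, so O(not encrypt_budget).
Premise 2 is O(certify_invoice ⊃ encrypt_budget); contrapositively O(not encrypt_budget ⊃ not certify_invoice). Since O(not encrypt_budget) holds, K gives O(not certify_invoice).
Premise 1, O(not timestamp_summons ⊃ certify_invoice), contraposes to O(not certify_invoice ⊃ timestamp_summons); with O(not certify_invoice) we get O(timestamp_summons).
The contrapositive of premise 7 (O(not record_waiver ⊃ not timestamp_summons)) is O(timestamp_summons ⊃ record_waiver), and O(timestamp_summons) is already established, so O(record_waiver).
Premise 3, O(not anonymize_schedule ⊃ not record_waiver), contraposes to O(record_waiver ⊃ anonymize_schedule); with O(record_waiver) we get O(anonymize_schedule).
So O(anonymize_schedule) holds — anonymize_schedule is obligatory. None of the other listed options is made obligatory by any chain of premises.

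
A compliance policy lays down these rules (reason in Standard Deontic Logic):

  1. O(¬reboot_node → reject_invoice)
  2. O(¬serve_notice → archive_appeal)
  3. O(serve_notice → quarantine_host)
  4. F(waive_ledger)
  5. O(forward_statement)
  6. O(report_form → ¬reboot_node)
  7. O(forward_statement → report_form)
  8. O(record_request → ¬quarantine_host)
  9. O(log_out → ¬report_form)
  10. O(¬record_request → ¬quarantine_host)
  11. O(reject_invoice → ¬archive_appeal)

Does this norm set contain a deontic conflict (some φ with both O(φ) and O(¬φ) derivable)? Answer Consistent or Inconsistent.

Inconsistent

Premises 8 and 10 are O(record_request → ¬quarantine_host) and O(¬record_request → ¬quarantine_host); every ideal world satisfies record_request or ¬record_request, so in either case ¬quarantine_host holds — hence O(¬quarantine_host).
Premise 3 is O(serve_notice → quarantine_host); contrapositively O(¬quarantine_host → ¬serve_notice). Since O(¬quarantine_host) holds, K gives O(¬serve_notice).
With premise 2, O(¬serve_notice → archive_appeal), the K-axiom yields O(archive_appeal).
The contrapositive of premise 11 (O(reject_invoice → ¬archive_appeal)) is O(archive_appeal → ¬reject_invoice), and O(archive_appeal) is already established, so O(¬reject_invoice).
The contrapositive of premise 1 (O(¬reboot_node → reject_invoice)) is O(¬reject_invoice → reboot_node), and O(¬reject_invoice) is already established, so O(reboot_node).
Premise 6 is O(report_form → ¬reboot_node); contrapositively O(reboot_node → ¬report_form). Since O(reboot_node) holds, K gives O(¬report_form).
The contrapositive of premise 7 (O(forward_statement → report_form)) is O(¬report_form → ¬forward_statement), and O(¬report_form) is already established, so O(¬forward_statement).
However, premise 5 gives O(forward_statement).
We now have both O(¬forward_statement) and O(forward_statement) — forward_statement is simultaneously obligatory and forbidden, violating the D-axiom.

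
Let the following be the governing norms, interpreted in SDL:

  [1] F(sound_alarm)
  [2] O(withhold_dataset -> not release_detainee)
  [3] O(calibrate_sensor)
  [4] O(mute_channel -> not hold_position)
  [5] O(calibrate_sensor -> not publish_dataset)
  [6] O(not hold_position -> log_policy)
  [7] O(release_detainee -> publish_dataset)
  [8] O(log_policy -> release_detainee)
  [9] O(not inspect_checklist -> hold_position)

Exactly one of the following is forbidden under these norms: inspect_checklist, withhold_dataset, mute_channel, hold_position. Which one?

mute_channel

Premise 3 gives O(calibrate_sensor).
From O(calibrate_sensor) and premise 5, O(calibrate_sensor -> not publish_dataset), we obtain O(not publish_dataset).
Premise 7, O(release_detainee -> publish_dataset), contraposes to O(not publish_dataset -> not release_detainee); with O(not publish_dataset) we get O(not release_detainee).
The contrapositive of premise 8 (O(log_policy -> release_detainee)) is O(not release_detainee -> not log_policy), and O(not release_detainee) is already established, so O(not log_policy).
Premise 6 is O(not hold_position -> log_policy); contrapositively O(not log_policy -> hold_position). Since O(not log_policy) holds, K gives O(hold_position).
Premise 4, O(mute_channel -> not hold_position), contraposes to O(hold_position -> not mute_channel); with O(hold_position) we get O(not mute_channel).
So O(not mute_channel) holds, i.e. mute_channel is forbidden. None of the other listed options is forbidden under the premises.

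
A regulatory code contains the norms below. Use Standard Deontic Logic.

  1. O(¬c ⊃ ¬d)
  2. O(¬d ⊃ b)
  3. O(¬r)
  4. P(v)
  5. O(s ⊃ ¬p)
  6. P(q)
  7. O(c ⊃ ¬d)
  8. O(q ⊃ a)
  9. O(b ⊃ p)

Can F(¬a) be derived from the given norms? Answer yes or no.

Premise 8 is O(q ⊃ a), but O(q) is not derivable from the premises (the permission P(q) asserts only ¬O(¬q), not O(q)), so it does not yield O(a).
No other premise forces O(a). An ideal world satisfying every premise can still have ¬a true, so F(¬a) is not derivable.

No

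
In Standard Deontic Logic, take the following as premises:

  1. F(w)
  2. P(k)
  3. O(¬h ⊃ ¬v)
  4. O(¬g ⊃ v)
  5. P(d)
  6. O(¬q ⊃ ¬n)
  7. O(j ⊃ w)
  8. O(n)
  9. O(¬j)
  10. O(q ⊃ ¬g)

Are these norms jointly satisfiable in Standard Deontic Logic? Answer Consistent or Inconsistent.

Consistent

Premise 7 is O(j ⊃ w), but O(j) is not derivable from the premises, so it does not yield O(w).
So O(w) is not derivable, and the apparent clash with O(¬w) does not arise.
A world satisfying every obligation exists (e.g. d=false, g=false, h=true, j=false, k=false, n=true, q=true, v=true, w=false); no atom is both obligatory and forbidden, so the set is consistent.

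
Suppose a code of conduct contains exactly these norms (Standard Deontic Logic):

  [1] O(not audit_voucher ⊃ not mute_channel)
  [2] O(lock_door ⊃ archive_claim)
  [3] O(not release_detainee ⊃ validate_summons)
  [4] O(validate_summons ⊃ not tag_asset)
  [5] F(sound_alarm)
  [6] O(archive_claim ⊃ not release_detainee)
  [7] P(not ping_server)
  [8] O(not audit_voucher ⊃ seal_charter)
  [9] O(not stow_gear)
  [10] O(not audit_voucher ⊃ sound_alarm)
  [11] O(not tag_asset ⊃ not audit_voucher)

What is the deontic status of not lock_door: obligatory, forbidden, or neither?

Obligatory

F(sound_alarm) at premise 5 means O(not sound_alarm).
Premise 10, O(not audit_voucher ⊃ sound_alarm), contraposes to O(not sound_alarm ⊃ audit_voucher); with O(not sound_alarm) we get O(audit_voucher).
The contrapositive of premise 11 (O(not tag_asset ⊃ not audit_voucher)) is O(audit_voucher ⊃ tag_asset), and O(audit_voucher) is already established, so O(tag_asset).
Premise 4 is O(validate_summons ⊃ not tag_asset); contrapositively O(tag_asset ⊃ not validate_summons). Since O(tag_asset) holds, K gives O(not validate_summons).
The contrapositive of premise 3 (O(not release_detainee ⊃ validate_summons)) is O(not validate_summons ⊃ release_detainee), and O(not validate_summons) is already established, so O(release_detainee).
Premise 6 is O(archive_claim ⊃ not release_detainee); contrapositively O(release_detainee ⊃ not archive_claim). Since O(release_detainee) holds, K gives O(not archive_claim).
The contrapositive of premise 2 (O(lock_door ⊃ archive_claim)) is O(not archive_claim ⊃ not lock_door), and O(not archive_claim) is already established, so O(not lock_door).
Premises 1, 7, 8, 9 do not contribute to this derivation.
Hence not lock_door is obligatory.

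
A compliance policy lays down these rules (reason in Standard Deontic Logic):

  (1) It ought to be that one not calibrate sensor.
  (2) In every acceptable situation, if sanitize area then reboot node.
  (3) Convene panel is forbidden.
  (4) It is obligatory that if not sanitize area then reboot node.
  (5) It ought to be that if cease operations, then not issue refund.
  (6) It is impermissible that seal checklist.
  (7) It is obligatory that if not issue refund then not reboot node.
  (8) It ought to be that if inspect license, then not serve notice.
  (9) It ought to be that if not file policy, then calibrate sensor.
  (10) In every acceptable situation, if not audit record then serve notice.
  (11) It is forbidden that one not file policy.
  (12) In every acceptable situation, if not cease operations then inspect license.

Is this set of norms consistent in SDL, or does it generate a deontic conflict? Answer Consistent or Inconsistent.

Consistent

Premise 9 is O(¬file_policy → calibrate_sensor), but O(¬file_policy) is not derivable from the premises, so it does not yield O(calibrate_sensor).
So O(calibrate_sensor) is not derivable, and the apparent clash with O(¬calibrate_sensor) does not arise.
A world satisfying every obligation exists (e.g. audit_record=true, calibrate_sensor=false, cease_operations=false, convene_panel=false, file_policy=true, inspect_license=true, issue_refund=true, reboot_node=true, sanitize_area=false, seal_checklist=false, serve_notice=false); no atom is both obligatory and forbidden, so the set is consistent.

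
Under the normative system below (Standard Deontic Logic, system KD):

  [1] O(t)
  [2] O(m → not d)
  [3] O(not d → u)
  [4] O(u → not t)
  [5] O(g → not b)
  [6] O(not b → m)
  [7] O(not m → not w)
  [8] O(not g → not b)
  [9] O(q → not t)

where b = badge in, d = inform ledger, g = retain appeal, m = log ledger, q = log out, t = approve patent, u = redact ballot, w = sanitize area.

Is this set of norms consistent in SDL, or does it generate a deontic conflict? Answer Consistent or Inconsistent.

Inconsistent

Premises 8 and 5 are O(not g → not b) and O(g → not b); every ideal world satisfies not g or g, so in either case not b holds — hence O(not b).
From O(not b) and premise 6, O(not b → m), we obtain O(m).
With premise 2, O(m → not d), the K-axiom yields O(not d).
With premise 3, O(not d → u), the K-axiom yields O(u).
Applying K to premise 4 (O(u → not t)) and O(u) yields O(not t).
But premise 1 directly asserts O(t).
We now have both O(not t) and O(t) — t is simultaneously obligatory and forbidden, violating the D-axiom.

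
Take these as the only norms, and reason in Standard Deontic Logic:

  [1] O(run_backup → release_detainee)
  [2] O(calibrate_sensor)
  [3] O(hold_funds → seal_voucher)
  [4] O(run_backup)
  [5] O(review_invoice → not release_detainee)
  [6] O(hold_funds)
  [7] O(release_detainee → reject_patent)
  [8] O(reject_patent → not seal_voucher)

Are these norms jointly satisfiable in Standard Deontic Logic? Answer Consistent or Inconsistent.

Premise 6 gives O(hold_funds).
From O(hold_funds) and premise 3, O(hold_funds → seal_voucher), we obtain O(seal_voucher).
The contrapositive of premise 8 (O(reject_patent → not seal_voucher)) is O(seal_voucher → not reject_patent), and O(seal_voucher) is already established, so O(not reject_patent).
Premise 7, O(release_detainee → reject_patent), contraposes to O(not reject_patent → not release_detainee); with O(not reject_patent) we get O(not release_detainee).
Premise 1, O(run_backup → release_detainee), contraposes to O(not release_detainee → not run_backup); with O(not release_detainee) we get O(not run_backup).
However, premise 4 gives O(run_backup).
We now have both O(not run_backup) and O(run_backup) — run_backup is simultaneously obligatory and forbidden, violating the D-axiom.

Inconsistent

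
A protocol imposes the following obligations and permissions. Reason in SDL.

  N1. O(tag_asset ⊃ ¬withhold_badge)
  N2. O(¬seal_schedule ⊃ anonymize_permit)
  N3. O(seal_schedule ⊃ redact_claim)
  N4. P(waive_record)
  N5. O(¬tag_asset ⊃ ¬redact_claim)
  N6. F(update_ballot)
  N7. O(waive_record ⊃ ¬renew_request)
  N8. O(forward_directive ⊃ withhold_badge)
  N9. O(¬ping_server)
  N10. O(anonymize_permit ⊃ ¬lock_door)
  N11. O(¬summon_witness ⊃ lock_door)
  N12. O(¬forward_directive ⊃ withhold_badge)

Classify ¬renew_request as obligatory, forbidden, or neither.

Premise 7 is O(waive_record ⊃ ¬renew_request), but O(waive_record) is not derivable from the premises (the permission P(waive_record) asserts only ¬O(¬waive_record), not O(waive_record)), so it does not yield O(¬renew_request).
No premise or chain of K-axiom applications forces O(¬renew_request), and none forces O(renew_request). So ¬renew_request is neither obligatory nor forbidden under these norms.

Neither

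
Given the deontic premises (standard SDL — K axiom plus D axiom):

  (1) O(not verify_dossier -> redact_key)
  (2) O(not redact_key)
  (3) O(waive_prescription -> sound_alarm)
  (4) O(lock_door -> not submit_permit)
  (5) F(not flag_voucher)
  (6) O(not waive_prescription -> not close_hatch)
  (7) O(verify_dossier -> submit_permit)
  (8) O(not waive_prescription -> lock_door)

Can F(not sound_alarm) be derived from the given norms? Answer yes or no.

From premise 2 we have O(not redact_key).
Premise 1, O(not verify_dossier -> redact_key), contraposes to O(not redact_key -> verify_dossier); with O(not redact_key) we get O(verify_dossier).
Applying K to premise 7 (O(verify_dossier -> submit_permit)) and O(verify_dossier) yields O(submit_permit).
Premise 4 is O(lock_door -> not submit_permit); contrapositively O(submit_permit -> not lock_door). Since O(submit_permit) holds, K gives O(not lock_door).
Premise 8 is O(not waive_prescription -> lock_door); contrapositively O(not lock_door -> waive_prescription). Since O(not lock_door) holds, K gives O(waive_prescription).
Applying K to premise 3 (O(waive_prescription -> sound_alarm)) and O(waive_prescription) yields O(sound_alarm).
Premises 5, 6 do not contribute to this derivation.
So O(sound_alarm) holds, i.e. F(not sound_alarm). The claim follows.

Yes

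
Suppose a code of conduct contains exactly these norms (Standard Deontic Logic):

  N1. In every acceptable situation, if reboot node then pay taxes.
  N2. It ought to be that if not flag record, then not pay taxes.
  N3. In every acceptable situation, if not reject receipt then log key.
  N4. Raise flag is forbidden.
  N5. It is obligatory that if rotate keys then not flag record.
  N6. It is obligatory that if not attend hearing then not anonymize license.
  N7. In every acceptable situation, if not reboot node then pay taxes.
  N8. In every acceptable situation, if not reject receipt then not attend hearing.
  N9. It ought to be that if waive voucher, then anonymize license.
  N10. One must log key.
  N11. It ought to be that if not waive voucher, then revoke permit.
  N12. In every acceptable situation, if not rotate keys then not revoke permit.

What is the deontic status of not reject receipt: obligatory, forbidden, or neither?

Forbidden

Premises 1 and 7 are O(reboot_node → pay_taxes) and O(¬reboot_node → pay_taxes); every ideal world satisfies reboot_node or ¬reboot_node, so in either case pay_taxes holds — hence O(pay_taxes).
Premise 2 is O(¬flag_record → ¬pay_taxes); contrapositively O(pay_taxes → flag_record). Since O(pay_taxes) holds, K gives O(flag_record).
Premise 5 is O(rotate_keys → ¬flag_record); contrapositively O(flag_record → ¬rotate_keys). Since O(flag_record) holds, K gives O(¬rotate_keys).
Premise 12 is O(¬rotate_keys → ¬revoke_permit); since O(¬rotate_keys), deontic closure gives O(¬revoke_permit).
Premise 11 is O(¬waive_voucher → revoke_permit); contrapositively O(¬revoke_permit → waive_voucher). Since O(¬revoke_permit) holds, K gives O(waive_voucher).
Premise 9 is O(waive_voucher → anonymize_license); since O(waive_voucher), deontic closure gives O(anonymize_license).
Premise 6 is O(¬attend_hearing → ¬anonymize_license); contrapositively O(anonymize_license → attend_hearing). Since O(anonymize_license) holds, K gives O(attend_hearing).
The contrapositive of premise 8 (O(¬reject_receipt → ¬attend_hearing)) is O(attend_hearing → reject_receipt), and O(attend_hearing) is already established, so O(reject_receipt).
Premises 3, 4, 10 do not contribute to this derivation.
Thus O(reject_receipt), which is F(¬reject_receipt): ¬reject_receipt is forbidden.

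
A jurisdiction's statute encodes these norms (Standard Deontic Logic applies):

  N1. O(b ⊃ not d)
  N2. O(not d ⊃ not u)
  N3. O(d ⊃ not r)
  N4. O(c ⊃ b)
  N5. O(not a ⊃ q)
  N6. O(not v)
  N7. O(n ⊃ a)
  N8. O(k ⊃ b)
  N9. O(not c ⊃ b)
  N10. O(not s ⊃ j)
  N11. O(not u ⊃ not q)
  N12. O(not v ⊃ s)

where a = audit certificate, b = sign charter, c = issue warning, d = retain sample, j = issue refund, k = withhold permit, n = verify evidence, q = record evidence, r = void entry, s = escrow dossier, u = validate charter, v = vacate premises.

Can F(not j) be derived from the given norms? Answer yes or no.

Premise 10 is O(not s ⊃ j), but O(not s) is not derivable from the premises, so it does not yield O(j).
No other premise forces O(j). An ideal world satisfying every premise can still have not j true, so F(not j) is not derivable.

No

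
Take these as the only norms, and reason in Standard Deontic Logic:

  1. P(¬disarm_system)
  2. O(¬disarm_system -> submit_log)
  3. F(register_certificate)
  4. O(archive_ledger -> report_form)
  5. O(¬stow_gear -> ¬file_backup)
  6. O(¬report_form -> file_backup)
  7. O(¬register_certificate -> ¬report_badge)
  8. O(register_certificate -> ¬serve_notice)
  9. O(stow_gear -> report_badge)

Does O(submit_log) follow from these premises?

Premise 2 is O(¬disarm_system -> submit_log), but O(¬disarm_system) is not derivable from the premises (the permission P(¬disarm_system) asserts only ¬O(disarm_system), not O(¬disarm_system)), so it does not yield O(submit_log).
No other premise forces O(submit_log). An ideal world satisfying every premise can still have submit_log false, so O(submit_log) is not derivable.

No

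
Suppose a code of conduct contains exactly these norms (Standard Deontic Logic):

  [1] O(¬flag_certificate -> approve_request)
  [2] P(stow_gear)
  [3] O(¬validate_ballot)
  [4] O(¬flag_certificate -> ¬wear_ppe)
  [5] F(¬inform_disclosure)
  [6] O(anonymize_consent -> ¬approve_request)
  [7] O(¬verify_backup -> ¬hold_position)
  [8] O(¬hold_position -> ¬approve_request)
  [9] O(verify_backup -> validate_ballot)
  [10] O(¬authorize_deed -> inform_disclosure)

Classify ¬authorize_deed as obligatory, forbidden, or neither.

Premise 10 is O(¬authorize_deed -> inform_disclosure); even if O(inform_disclosure) held, inferring O(¬authorize_deed) would be affirming the consequent — invalid.
No premise or chain of K-axiom applications forces O(¬authorize_deed), and none forces O(authorize_deed). So ¬authorize_deed is neither obligatory nor forbidden under these norms.

Neither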